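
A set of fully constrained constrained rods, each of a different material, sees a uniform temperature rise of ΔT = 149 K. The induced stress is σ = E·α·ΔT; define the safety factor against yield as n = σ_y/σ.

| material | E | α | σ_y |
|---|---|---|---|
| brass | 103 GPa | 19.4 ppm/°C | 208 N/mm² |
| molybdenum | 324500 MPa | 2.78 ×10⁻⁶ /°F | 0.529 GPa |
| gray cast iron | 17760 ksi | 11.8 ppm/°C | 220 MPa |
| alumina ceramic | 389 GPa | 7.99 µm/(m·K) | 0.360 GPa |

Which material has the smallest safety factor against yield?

brass

With everything in SI (GPa, ×10⁻⁶/K, MPa):
  brass: E = 103.0, α = 19.4, σ_y = 208.0 → σ = 298 MPa, n = 0.699
  molybdenum: E = 324.5, α = 5.00, σ_y = 529.0 → σ = 242 MPa, n = 2.19
  gray cast iron: E = 122.5, α = 11.8, σ_y = 220.0 → σ = 215 MPa, n = 1.02
  alumina ceramic: E = 389.0, α = 7.99, σ_y = 360.0 → σ = 463 MPa, n = 0.777
Smallest n: brass with n = 0.699.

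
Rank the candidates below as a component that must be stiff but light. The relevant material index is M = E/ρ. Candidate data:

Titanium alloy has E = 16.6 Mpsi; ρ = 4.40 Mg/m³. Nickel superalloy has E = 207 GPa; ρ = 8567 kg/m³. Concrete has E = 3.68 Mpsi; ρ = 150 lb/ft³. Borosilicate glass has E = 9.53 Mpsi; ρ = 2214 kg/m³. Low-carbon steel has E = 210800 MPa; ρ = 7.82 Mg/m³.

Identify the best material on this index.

In SI units:
  titanium alloy: E = 114.5 GPa, ρ = 4400 kg/m³
  nickel superalloy: E = 207.0 GPa, ρ = 8567 kg/m³
  concrete: E = 25.37 GPa, ρ = 2403 kg/m³
  borosilicate glass: E = 65.71 GPa, ρ = 2214 kg/m³
  low-carbon steel: E = 210.8 GPa, ρ = 7820 kg/m³
  borosilicate glass: M = 29.7 MN·m/kg
  low-carbon steel: M = 27.0 MN·m/kg
  titanium alloy: M = 26.0 MN·m/kg
  nickel superalloy: M = 24.2 MN·m/kg
  concrete: M = 10.6 MN·m/kg
The maximum is for borosilicate glass.

borosilicate glass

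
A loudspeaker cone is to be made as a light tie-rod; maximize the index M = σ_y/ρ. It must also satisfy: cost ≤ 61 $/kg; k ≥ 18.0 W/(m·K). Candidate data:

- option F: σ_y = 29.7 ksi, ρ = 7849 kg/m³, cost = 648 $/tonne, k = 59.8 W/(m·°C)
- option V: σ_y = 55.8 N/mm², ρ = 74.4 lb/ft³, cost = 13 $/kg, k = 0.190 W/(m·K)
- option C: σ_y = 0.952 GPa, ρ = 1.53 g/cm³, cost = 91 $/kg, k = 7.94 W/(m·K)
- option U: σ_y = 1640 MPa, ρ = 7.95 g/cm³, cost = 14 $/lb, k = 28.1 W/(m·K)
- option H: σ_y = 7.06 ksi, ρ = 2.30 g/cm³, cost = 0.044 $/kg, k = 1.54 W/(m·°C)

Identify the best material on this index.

Screen on constraints: cost ≤ 61 $/kg; k ≥ 18.0 W/(m·K). Survivors: option F, option U.
Normalizing units and computing the index:
  option F: σ_y = 204.8 MPa, ρ = 7849 kg/m³
  option U: σ_y = 1640 MPa, ρ = 7950 kg/m³
  option U: M = 206 kN·m/kg
  option F: M = 26.1 kN·m/kg
Option U ranks first.

option U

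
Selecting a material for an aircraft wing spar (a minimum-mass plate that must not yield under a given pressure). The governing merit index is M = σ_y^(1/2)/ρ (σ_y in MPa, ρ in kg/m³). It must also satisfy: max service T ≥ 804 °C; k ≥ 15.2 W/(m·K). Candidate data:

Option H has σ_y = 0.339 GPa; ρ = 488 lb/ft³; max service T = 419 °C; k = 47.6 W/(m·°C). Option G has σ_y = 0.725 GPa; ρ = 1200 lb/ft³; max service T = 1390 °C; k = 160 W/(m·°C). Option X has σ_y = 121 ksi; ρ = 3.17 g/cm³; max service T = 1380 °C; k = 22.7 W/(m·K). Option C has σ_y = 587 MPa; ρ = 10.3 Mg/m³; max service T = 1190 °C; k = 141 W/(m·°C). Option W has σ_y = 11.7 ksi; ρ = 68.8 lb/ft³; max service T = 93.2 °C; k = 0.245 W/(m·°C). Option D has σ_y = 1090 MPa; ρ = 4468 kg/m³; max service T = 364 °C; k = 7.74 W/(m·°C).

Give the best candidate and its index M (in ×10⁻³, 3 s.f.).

option X, M = 9.11×10⁻³

Screen on constraints: max service T ≥ 804 °C; k ≥ 15.2 W/(m·K). Survivors: option G, option X, option C.
Normalizing units and computing the index:
  option G: σ_y = 725.0 MPa, ρ = 19220 kg/m³
  option X: σ_y = 834.3 MPa, ρ = 3170 kg/m³
  option C: σ_y = 587.0 MPa, ρ = 10300 kg/m³
  option X: M = 9.11×10⁻³
  option C: M = 2.35×10⁻³
  option G: M = 1.40×10⁻³
Highest index: option X.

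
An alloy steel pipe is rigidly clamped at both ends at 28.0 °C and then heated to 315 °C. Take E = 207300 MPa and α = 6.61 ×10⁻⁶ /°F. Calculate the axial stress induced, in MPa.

E = 207300 MPa = 207.3 GPa.
α = 6.61×10⁻⁶/°F × 9/5 = 11.9×10⁻⁶/K.
ΔT = 287.0 K. Constrained thermal stress σ = E·α·ΔT = 207.3×10³ MPa × 11.9×10⁻⁶ × 287.0 = 708 MPa (compressive).

708 MPa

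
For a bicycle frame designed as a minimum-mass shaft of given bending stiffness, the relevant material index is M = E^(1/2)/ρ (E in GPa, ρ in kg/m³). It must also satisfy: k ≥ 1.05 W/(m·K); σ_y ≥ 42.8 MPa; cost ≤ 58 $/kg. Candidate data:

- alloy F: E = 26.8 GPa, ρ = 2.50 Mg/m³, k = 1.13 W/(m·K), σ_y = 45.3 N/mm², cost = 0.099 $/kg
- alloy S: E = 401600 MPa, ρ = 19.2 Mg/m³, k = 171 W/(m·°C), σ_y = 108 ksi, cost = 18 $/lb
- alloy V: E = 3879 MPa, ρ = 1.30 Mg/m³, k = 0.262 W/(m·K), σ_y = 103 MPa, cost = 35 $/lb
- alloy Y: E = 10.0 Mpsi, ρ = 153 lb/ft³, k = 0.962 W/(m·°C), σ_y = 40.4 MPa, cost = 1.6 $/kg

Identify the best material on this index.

Screen on constraints: k ≥ 1.05 W/(m·K); σ_y ≥ 42.8 MPa; cost ≤ 58 $/kg. Survivors: alloy F, alloy S.
Putting every candidate on a common basis:
  alloy F: E = 26.80 GPa, ρ = 2500 kg/m³
  alloy S: E = 401.6 GPa, ρ = 19200 kg/m³
  alloy F: M = 2.07×10⁻³
  alloy S: M = 1.04×10⁻³
Alloy F ranks first.

alloy F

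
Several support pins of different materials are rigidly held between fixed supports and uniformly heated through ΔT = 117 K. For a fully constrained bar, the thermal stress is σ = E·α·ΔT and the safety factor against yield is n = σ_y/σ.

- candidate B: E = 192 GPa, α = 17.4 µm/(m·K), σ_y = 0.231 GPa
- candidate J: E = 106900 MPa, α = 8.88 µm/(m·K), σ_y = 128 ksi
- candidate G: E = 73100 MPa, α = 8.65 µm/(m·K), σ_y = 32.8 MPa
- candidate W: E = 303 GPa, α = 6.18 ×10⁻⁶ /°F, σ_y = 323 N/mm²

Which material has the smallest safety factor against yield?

candidate G

Per material, after unit conversion:
  candidate B: E = 192.0, α = 17.4, σ_y = 231.0 → σ = 391 MPa, n = 0.591
  candidate J: E = 106.9, α = 8.88, σ_y = 882.5 → σ = 111 MPa, n = 7.95
  candidate G: E = 73.10, α = 8.65, σ_y = 32.80 → σ = 74.0 MPa, n = 0.443
  candidate W: E = 303.0, α = 11.1, σ_y = 323.0 → σ = 394 MPa, n = 0.819
Candidate G has the lowest safety factor, n = 0.443.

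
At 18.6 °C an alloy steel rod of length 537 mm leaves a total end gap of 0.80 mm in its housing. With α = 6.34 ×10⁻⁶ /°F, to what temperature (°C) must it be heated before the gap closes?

149 °C

α = 6.34×10⁻⁶/°F × 9/5 = 11.4×10⁻⁶/K.
α·L₀·ΔT = 0.8 mm ⇒ ΔT = 0.8 / (11.4×10⁻⁶ × 537.0) = 130.5 K.
T = 18.6 + 130.5 = 149.1 °C.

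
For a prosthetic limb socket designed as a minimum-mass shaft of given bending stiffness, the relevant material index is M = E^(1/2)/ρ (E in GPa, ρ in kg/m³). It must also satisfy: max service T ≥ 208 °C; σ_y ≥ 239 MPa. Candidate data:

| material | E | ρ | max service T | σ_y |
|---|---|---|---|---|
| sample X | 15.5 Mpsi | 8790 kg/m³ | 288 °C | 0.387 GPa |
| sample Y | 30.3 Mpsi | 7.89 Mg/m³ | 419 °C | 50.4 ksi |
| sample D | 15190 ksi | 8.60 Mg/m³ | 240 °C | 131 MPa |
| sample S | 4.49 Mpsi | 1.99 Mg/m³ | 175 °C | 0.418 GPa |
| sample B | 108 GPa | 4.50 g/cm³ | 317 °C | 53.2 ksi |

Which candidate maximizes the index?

Screen on constraints: max service T ≥ 208 °C; σ_y ≥ 239 MPa. Survivors: sample X, sample Y, sample B.
Convert each candidate to consistent units, then evaluate M:
  sample X: E = 106.9 GPa, ρ = 8790 kg/m³
  sample Y: E = 208.9 GPa, ρ = 7890 kg/m³
  sample B: E = 108.0 GPa, ρ = 4500 kg/m³
  sample B: M = 2.31×10⁻³
  sample Y: M = 1.83×10⁻³
  sample X: M = 1.18×10⁻³
Highest index: sample B.

sample B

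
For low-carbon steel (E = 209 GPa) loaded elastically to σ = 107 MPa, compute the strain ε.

ε = σ/E = 107 / 209000 = 5.12×10⁻⁴.

5.12×10⁻⁴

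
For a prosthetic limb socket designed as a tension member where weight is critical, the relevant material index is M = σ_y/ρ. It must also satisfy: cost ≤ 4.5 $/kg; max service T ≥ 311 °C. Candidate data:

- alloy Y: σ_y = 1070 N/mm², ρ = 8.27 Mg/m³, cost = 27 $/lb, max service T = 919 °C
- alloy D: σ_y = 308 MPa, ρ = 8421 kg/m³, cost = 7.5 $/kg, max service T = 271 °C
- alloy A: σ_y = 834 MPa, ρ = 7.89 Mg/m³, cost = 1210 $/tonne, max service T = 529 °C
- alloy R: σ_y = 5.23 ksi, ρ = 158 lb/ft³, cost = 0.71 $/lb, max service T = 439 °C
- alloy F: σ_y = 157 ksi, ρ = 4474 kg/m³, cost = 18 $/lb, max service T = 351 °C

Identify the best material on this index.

alloy A

Screen on constraints: cost ≤ 4.5 $/kg; max service T ≥ 311 °C. Survivors: alloy A, alloy R.
Putting every candidate on a common basis:
  alloy A: σ_y = 834.0 MPa, ρ = 7890 kg/m³
  alloy R: σ_y = 36.06 MPa, ρ = 2531 kg/m³
  alloy A: M = 106 kN·m/kg
  alloy R: M = 14.2 kN·m/kg
Alloy A has the largest M.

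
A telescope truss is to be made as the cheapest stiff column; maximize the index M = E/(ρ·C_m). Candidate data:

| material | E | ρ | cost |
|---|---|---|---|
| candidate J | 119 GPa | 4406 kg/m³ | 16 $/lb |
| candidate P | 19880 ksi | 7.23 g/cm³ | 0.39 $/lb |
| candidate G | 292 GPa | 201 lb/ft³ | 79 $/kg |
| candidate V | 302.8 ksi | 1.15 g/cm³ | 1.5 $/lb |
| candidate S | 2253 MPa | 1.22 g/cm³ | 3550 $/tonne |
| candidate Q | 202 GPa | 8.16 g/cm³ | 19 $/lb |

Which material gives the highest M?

candidate P

Convert each candidate to consistent units, then evaluate M:
  candidate J: E = 119.0 GPa, ρ = 4406 kg/m³, cost = 35.27 $/kg
  candidate P: E = 137.1 GPa, ρ = 7230 kg/m³, cost = 0.8598 $/kg
  candidate G: E = 292.0 GPa, ρ = 3220 kg/m³, cost = 79.00 $/kg
  candidate V: E = 2.088 GPa, ρ = 1150 kg/m³, cost = 3.307 $/kg
  candidate S: E = 2.253 GPa, ρ = 1220 kg/m³, cost = 3.550 $/kg
  candidate Q: E = 202.0 GPa, ρ = 8160 kg/m³, cost = 41.89 $/kg
  candidate P: M = 22.0 MN·m per $
  candidate G: M = 1.15 MN·m per $
  candidate J: M = 0.766 MN·m per $
  candidate Q: M = 0.591 MN·m per $
  candidate V: M = 0.549 MN·m per $
  candidate S: M = 0.520 MN·m per $
Highest index: candidate P.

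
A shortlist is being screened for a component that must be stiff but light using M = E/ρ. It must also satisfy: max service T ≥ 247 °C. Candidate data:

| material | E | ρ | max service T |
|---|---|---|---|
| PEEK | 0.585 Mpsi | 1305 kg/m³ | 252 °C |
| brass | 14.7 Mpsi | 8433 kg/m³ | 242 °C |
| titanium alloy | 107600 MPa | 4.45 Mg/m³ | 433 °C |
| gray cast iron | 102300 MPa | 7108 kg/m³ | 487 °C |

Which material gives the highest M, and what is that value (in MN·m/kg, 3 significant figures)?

titanium alloy, M = 24.2 MN·m/kg

Screen on constraints: max service T ≥ 247 °C. Survivors: PEEK, titanium alloy, gray cast iron.
Normalizing units and computing the index:
  PEEK: E = 4.033 GPa, ρ = 1305 kg/m³
  titanium alloy: E = 107.6 GPa, ρ = 4450 kg/m³
  gray cast iron: E = 102.3 GPa, ρ = 7108 kg/m³
  titanium alloy: M = 24.2 MN·m/kg
  gray cast iron: M = 14.4 MN·m/kg
  PEEK: M = 3.09 MN·m/kg
Highest index: titanium alloy.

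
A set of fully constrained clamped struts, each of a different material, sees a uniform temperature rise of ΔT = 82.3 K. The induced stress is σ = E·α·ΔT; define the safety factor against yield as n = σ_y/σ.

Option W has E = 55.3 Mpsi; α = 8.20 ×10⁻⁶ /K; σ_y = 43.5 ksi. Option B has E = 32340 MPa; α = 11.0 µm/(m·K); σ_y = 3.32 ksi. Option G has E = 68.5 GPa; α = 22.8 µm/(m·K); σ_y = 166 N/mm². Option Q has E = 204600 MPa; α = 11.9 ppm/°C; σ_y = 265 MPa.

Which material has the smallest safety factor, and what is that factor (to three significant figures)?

option B, n = 0.782

In consistent units (E in GPa, α in ×10⁻⁶/K, σ_y in MPa):
  option W: E = 381.3, α = 8.20, σ_y = 299.9 → σ = 257 MPa, n = 1.17
  option B: E = 32.34, α = 11.0, σ_y = 22.89 → σ = 29.3 MPa, n = 0.782
  option G: E = 68.50, α = 22.8, σ_y = 166.0 → σ = 129 MPa, n = 1.29
  option Q: E = 204.6, α = 11.9, σ_y = 265.0 → σ = 200 MPa, n = 1.32
The minimum is option B at n = 0.782.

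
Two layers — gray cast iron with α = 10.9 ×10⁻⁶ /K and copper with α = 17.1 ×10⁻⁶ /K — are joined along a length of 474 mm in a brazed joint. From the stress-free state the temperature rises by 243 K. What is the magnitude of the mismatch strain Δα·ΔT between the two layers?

Δα = |10.9 − 17.1|×10⁻⁶/K = 6.20×10⁻⁶/K.
Mismatch strain = Δα·ΔT = 6.20×10⁻⁶ × 243.0 = 1.51×10⁻³.

1.51×10⁻³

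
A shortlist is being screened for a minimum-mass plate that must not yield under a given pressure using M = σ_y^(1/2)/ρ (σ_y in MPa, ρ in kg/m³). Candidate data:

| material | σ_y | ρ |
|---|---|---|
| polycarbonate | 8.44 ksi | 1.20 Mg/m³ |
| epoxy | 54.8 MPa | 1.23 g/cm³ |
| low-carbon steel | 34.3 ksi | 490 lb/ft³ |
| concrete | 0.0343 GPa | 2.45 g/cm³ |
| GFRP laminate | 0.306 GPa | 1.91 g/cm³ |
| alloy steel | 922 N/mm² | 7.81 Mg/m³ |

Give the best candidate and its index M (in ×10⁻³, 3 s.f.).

GFRP laminate, M = 9.16×10⁻³

In SI units:
  polycarbonate: σ_y = 58.19 MPa, ρ = 1200 kg/m³
  epoxy: σ_y = 54.80 MPa, ρ = 1230 kg/m³
  low-carbon steel: σ_y = 236.5 MPa, ρ = 7849 kg/m³
  concrete: σ_y = 34.30 MPa, ρ = 2450 kg/m³
  GFRP laminate: σ_y = 306.0 MPa, ρ = 1910 kg/m³
  alloy steel: σ_y = 922.0 MPa, ρ = 7810 kg/m³
  GFRP laminate: M = 9.16×10⁻³
  polycarbonate: M = 6.36×10⁻³
  epoxy: M = 6.02×10⁻³
  alloy steel: M = 3.89×10⁻³
  concrete: M = 2.39×10⁻³
  low-carbon steel: M = 1.96×10⁻³
GFRP laminate ranks first.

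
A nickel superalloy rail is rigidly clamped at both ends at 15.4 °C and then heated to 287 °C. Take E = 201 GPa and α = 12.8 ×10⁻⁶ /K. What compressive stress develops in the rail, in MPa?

699 MPa

ΔT = 271.6 K. Constrained thermal stress σ = E·α·ΔT = 201.0×10³ MPa × 12.8×10⁻⁶ × 271.6 = 699 MPa (compressive).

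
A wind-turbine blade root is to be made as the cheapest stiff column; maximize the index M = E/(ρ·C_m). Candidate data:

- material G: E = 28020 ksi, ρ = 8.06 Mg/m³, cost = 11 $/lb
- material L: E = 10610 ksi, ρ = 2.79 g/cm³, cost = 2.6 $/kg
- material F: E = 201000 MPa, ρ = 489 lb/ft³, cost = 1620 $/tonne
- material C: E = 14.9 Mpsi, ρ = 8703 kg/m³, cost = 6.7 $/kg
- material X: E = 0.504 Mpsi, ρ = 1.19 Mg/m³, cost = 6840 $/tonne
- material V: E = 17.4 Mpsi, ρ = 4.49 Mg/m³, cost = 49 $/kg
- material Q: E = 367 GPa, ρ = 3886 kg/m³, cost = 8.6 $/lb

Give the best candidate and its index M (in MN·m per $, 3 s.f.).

material F, M = 15.8 MN·m per $

Normalizing units and computing the index:
  material G: E = 193.2 GPa, ρ = 8060 kg/m³, cost = 24.25 $/kg
  material L: E = 73.15 GPa, ρ = 2790 kg/m³, cost = 2.600 $/kg
  material F: E = 201.0 GPa, ρ = 7833 kg/m³, cost = 1.620 $/kg
  material C: E = 102.7 GPa, ρ = 8703 kg/m³, cost = 6.700 $/kg
  material X: E = 3.475 GPa, ρ = 1190 kg/m³, cost = 6.840 $/kg
  material V: E = 120.0 GPa, ρ = 4490 kg/m³, cost = 49.00 $/kg
  material Q: E = 367.0 GPa, ρ = 3886 kg/m³, cost = 18.96 $/kg
  material F: M = 15.8 MN·m per $
  material L: M = 10.1 MN·m per $
  material Q: M = 4.98 MN·m per $
  material C: M = 1.76 MN·m per $
  material G: M = 0.988 MN·m per $
  material V: M = 0.545 MN·m per $
  material X: M = 0.427 MN·m per $
Highest index: material F.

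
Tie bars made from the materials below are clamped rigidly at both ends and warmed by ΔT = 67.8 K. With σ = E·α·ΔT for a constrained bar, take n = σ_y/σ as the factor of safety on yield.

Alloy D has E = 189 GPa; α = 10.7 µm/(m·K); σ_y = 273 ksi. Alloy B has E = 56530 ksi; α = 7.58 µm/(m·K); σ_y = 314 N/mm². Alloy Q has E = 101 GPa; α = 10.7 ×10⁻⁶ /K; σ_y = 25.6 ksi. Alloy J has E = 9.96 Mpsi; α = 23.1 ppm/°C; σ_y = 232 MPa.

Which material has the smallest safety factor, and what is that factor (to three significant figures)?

With everything in SI (GPa, ×10⁻⁶/K, MPa):
  alloy D: E = 189.0, α = 10.7, σ_y = 1882 → σ = 137 MPa, n = 13.7
  alloy B: E = 389.8, α = 7.58, σ_y = 314.0 → σ = 200 MPa, n = 1.57
  alloy Q: E = 101.0, α = 10.7, σ_y = 176.5 → σ = 73.3 MPa, n = 2.41
  alloy J: E = 68.67, α = 23.1, σ_y = 232.0 → σ = 108 MPa, n = 2.16
Smallest n: alloy B with n = 1.57.

alloy B, n = 1.57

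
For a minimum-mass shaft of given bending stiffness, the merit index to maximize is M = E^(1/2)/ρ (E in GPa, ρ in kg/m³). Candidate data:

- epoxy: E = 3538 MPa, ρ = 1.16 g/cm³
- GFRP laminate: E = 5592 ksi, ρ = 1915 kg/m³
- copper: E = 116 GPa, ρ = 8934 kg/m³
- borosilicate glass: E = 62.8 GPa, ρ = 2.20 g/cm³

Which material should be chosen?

borosilicate glass

Convert each candidate to consistent units, then evaluate M:
  epoxy: E = 3.538 GPa, ρ = 1160 kg/m³
  GFRP laminate: E = 38.56 GPa, ρ = 1915 kg/m³
  copper: E = 116.0 GPa, ρ = 8934 kg/m³
  borosilicate glass: E = 62.80 GPa, ρ = 2200 kg/m³
  borosilicate glass: M = 3.60×10⁻³
  GFRP laminate: M = 3.24×10⁻³
  epoxy: M = 1.62×10⁻³
  copper: M = 1.21×10⁻³
Borosilicate glass has the largest M.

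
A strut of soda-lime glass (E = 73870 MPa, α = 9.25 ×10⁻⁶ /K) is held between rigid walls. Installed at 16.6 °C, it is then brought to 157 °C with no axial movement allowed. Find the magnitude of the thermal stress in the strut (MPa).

95.9 MPa

E = 73870 MPa = 73.87 GPa.
ΔT = 140.4 K. Constrained thermal stress σ = E·α·ΔT = 73.87×10³ MPa × 9.25×10⁻⁶ × 140.4 = 95.9 MPa (compressive).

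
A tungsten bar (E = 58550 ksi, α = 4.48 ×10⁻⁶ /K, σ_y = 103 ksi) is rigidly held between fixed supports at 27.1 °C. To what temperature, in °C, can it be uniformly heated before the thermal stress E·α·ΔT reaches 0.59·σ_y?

259 °C

E = 58550 ksi = 403.7 GPa.
σ_y = 103 ksi = 710.2 MPa.
E·α·ΔT = 419.0 MPa ⇒ ΔT = 419.0 / (403.7×10³ × 4.48×10⁻⁶) = 231.7 K.
T = 27.1 + 231.7 = 258.8 °C.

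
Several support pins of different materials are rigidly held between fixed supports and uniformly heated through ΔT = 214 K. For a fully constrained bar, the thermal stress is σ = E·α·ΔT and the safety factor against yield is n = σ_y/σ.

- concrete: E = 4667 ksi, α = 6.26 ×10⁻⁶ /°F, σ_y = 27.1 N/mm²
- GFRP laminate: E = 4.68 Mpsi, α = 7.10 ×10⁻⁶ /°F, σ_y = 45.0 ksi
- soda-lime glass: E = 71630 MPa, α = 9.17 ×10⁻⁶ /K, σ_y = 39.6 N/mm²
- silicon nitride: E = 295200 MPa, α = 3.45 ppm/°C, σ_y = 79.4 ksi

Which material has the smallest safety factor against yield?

soda-lime glass

Per material, after unit conversion:
  concrete: E = 32.18, α = 11.3, σ_y = 27.10 → σ = 77.6 MPa, n = 0.349
  GFRP laminate: E = 32.27, α = 12.8, σ_y = 310.3 → σ = 88.2 MPa, n = 3.52
  soda-lime glass: E = 71.63, α = 9.17, σ_y = 39.60 → σ = 141 MPa, n = 0.282
  silicon nitride: E = 295.2, α = 3.45, σ_y = 547.4 → σ = 218 MPa, n = 2.51
The minimum is soda-lime glass at n = 0.282.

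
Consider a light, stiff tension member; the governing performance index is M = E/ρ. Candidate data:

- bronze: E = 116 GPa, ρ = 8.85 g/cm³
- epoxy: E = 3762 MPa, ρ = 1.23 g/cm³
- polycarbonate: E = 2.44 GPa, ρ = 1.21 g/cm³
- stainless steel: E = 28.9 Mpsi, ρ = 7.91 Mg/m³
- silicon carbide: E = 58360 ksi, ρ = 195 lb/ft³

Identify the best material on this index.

silicon carbide

Normalizing units and computing the index:
  bronze: E = 116.0 GPa, ρ = 8850 kg/m³
  epoxy: E = 3.762 GPa, ρ = 1230 kg/m³
  polycarbonate: E = 2.440 GPa, ρ = 1210 kg/m³
  stainless steel: E = 199.3 GPa, ρ = 7910 kg/m³
  silicon carbide: E = 402.4 GPa, ρ = 3124 kg/m³
  silicon carbide: M = 129 MN·m/kg
  stainless steel: M = 25.2 MN·m/kg
  bronze: M = 13.1 MN·m/kg
  epoxy: M = 3.06 MN·m/kg
  polycarbonate: M = 2.02 MN·m/kg
Silicon carbide has the largest M.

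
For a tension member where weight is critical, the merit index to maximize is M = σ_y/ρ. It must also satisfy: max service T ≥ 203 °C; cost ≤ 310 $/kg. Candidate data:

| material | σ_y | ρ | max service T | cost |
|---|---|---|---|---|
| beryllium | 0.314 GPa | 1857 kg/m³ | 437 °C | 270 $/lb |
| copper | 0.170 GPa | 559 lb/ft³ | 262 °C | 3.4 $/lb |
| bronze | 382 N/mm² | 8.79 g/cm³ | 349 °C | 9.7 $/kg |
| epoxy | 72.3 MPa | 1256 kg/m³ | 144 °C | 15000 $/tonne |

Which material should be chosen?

bronze

Screen on constraints: max service T ≥ 203 °C; cost ≤ 310 $/kg. Survivors: copper, bronze.
After converting to SI:
  copper: σ_y = 170.0 MPa, ρ = 8954 kg/m³
  bronze: σ_y = 382.0 MPa, ρ = 8790 kg/m³
  bronze: M = 43.5 kN·m/kg
  copper: M = 19.0 kN·m/kg
Bronze ranks first.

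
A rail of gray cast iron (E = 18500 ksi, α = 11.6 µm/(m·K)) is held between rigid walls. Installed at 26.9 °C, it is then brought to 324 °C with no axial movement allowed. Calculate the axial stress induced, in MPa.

440 MPa

E = 18500 ksi = 127.6 GPa.
ΔT = 297.1 K. Constrained thermal stress σ = E·α·ΔT = 127.6×10³ MPa × 11.6×10⁻⁶ × 297.1 = 440 MPa (compressive).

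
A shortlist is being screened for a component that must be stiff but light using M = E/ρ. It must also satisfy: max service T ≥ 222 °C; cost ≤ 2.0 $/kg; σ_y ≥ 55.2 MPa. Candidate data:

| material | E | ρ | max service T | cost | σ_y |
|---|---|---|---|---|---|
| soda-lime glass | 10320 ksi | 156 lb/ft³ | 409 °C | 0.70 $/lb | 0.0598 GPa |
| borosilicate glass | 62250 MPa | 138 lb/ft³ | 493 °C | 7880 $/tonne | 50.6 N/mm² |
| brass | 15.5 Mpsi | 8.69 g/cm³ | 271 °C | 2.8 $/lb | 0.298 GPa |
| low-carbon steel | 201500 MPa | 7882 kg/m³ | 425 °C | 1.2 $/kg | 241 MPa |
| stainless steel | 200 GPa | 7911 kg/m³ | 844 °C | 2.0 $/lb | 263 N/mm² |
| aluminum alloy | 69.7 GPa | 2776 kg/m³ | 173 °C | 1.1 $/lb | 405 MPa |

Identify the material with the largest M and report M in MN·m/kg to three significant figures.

Screen on constraints: max service T ≥ 222 °C; cost ≤ 2.0 $/kg; σ_y ≥ 55.2 MPa. Survivors: soda-lime glass, low-carbon steel.
After converting to SI:
  soda-lime glass: E = 71.15 GPa, ρ = 2499 kg/m³
  low-carbon steel: E = 201.5 GPa, ρ = 7882 kg/m³
  soda-lime glass: M = 28.5 MN·m/kg
  low-carbon steel: M = 25.6 MN·m/kg
Soda-lime glass ranks first.

soda-lime glass, M = 28.5 MN·m/kg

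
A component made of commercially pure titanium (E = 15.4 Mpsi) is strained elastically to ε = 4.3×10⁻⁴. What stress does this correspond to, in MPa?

E = 15.4 Mpsi = 106.2 GPa.
σ = E·ε = 106200 MPa × 4.3×10⁻⁴ = 45.7 MPa.

45.7 MPa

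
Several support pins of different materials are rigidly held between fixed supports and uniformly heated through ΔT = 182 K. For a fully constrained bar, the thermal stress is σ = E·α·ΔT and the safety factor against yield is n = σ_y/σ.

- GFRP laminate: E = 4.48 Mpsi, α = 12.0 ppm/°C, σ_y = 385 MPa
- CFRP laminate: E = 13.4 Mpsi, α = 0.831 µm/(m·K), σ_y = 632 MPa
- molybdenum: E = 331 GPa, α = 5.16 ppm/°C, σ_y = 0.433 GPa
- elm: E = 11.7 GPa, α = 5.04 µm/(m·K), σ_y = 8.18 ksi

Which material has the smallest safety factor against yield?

molybdenum

In consistent units (E in GPa, α in ×10⁻⁶/K, σ_y in MPa):
  GFRP laminate: E = 30.89, α = 12.0, σ_y = 385.0 → σ = 67.5 MPa, n = 5.71
  CFRP laminate: E = 92.39, α = 0.831, σ_y = 632.0 → σ = 14.0 MPa, n = 45.2
  molybdenum: E = 331.0, α = 5.16, σ_y = 433.0 → σ = 311 MPa, n = 1.39
  elm: E = 11.70, α = 5.04, σ_y = 56.40 → σ = 10.7 MPa, n = 5.26
Molybdenum has the lowest safety factor, n = 1.39.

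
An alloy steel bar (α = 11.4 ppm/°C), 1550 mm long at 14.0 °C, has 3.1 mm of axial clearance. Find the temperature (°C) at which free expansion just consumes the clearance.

α·L₀·ΔT = 3.1 mm ⇒ ΔT = 3.1 / (11.4×10⁻⁶ × 1550.0) = 175.4 K.
T = 14.0 + 175.4 = 189.4 °C.

189 °C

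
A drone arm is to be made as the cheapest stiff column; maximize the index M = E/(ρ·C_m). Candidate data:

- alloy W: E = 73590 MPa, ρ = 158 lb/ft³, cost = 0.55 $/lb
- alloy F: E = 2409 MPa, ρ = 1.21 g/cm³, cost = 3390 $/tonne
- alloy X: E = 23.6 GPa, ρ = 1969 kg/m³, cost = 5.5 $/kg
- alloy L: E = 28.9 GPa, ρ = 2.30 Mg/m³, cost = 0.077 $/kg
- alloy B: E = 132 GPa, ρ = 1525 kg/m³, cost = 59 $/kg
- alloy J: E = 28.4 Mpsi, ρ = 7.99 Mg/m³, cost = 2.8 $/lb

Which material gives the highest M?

alloy L

In SI units:
  alloy W: E = 73.59 GPa, ρ = 2531 kg/m³, cost = 1.213 $/kg
  alloy F: E = 2.409 GPa, ρ = 1210 kg/m³, cost = 3.390 $/kg
  alloy X: E = 23.60 GPa, ρ = 1969 kg/m³, cost = 5.500 $/kg
  alloy L: E = 28.90 GPa, ρ = 2300 kg/m³, cost = 0.07700 $/kg
  alloy B: E = 132.0 GPa, ρ = 1525 kg/m³, cost = 59.00 $/kg
  alloy J: E = 195.8 GPa, ρ = 7990 kg/m³, cost = 6.173 $/kg
  alloy L: M = 163 MN·m per $
  alloy W: M = 24.0 MN·m per $
  alloy J: M = 3.97 MN·m per $
  alloy X: M = 2.18 MN·m per $
  alloy B: M = 1.47 MN·m per $
  alloy F: M = 0.587 MN·m per $
Highest index: alloy L.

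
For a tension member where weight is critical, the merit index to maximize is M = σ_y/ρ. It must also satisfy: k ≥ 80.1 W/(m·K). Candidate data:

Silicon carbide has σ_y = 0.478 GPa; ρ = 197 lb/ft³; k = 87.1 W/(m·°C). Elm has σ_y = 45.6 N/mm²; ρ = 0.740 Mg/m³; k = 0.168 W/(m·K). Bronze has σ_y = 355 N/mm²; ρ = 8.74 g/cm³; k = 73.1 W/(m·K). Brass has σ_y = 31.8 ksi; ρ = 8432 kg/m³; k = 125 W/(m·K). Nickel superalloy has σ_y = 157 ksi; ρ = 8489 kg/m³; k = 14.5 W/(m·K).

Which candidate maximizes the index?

silicon carbide

Screen on constraints: k ≥ 80.1 W/(m·K). Survivors: silicon carbide, brass.
Putting every candidate on a common basis:
  silicon carbide: σ_y = 478.0 MPa, ρ = 3156 kg/m³
  brass: σ_y = 219.3 MPa, ρ = 8432 kg/m³
  silicon carbide: M = 151 kN·m/kg
  brass: M = 26.0 kN·m/kg
The maximum is for silicon carbide.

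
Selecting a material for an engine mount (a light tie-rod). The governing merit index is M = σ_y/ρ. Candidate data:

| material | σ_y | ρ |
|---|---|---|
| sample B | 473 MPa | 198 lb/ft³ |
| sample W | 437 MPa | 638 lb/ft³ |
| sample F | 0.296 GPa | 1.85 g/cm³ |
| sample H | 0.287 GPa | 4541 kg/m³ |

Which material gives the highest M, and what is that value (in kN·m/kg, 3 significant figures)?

Convert each candidate to consistent units, then evaluate M:
  sample B: σ_y = 473.0 MPa, ρ = 3172 kg/m³
  sample W: σ_y = 437.0 MPa, ρ = 10220 kg/m³
  sample F: σ_y = 296.0 MPa, ρ = 1850 kg/m³
  sample H: σ_y = 287.0 MPa, ρ = 4541 kg/m³
  sample F: M = 160 kN·m/kg
  sample B: M = 149 kN·m/kg
  sample H: M = 63.2 kN·m/kg
  sample W: M = 42.8 kN·m/kg
Highest index: sample F.

sample F, M = 160 kN·m/kg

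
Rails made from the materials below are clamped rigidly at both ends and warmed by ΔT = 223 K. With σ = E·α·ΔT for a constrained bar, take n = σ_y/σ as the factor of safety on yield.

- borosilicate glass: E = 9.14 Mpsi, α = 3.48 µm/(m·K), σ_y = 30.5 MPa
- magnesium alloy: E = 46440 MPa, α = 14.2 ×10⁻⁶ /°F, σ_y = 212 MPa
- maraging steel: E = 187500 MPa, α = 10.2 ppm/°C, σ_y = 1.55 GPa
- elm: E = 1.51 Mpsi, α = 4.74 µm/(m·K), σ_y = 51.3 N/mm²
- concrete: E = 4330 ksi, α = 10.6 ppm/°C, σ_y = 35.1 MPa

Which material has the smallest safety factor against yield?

Per material, after unit conversion:
  borosilicate glass: E = 63.02, α = 3.48, σ_y = 30.50 → σ = 48.9 MPa, n = 0.624
  magnesium alloy: E = 46.44, α = 25.6, σ_y = 212.0 → σ = 265 MPa, n = 0.801
  maraging steel: E = 187.5, α = 10.2, σ_y = 1550 → σ = 426 MPa, n = 3.63
  elm: E = 10.41, α = 4.74, σ_y = 51.30 → σ = 11.0 MPa, n = 4.66
  concrete: E = 29.85, α = 10.6, σ_y = 35.10 → σ = 70.6 MPa, n = 0.497
Smallest n: concrete with n = 0.497.

concrete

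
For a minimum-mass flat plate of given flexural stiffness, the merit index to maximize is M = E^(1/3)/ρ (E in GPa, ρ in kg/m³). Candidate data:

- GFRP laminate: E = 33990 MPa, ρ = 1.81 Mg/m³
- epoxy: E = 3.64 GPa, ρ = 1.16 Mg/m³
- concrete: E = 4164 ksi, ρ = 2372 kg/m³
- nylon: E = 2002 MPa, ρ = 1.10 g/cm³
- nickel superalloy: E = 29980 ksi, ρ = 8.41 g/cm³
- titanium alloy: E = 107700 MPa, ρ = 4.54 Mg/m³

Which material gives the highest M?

GFRP laminate

Putting every candidate on a common basis:
  GFRP laminate: E = 33.99 GPa, ρ = 1810 kg/m³
  epoxy: E = 3.640 GPa, ρ = 1160 kg/m³
  concrete: E = 28.71 GPa, ρ = 2372 kg/m³
  nylon: E = 2.002 GPa, ρ = 1100 kg/m³
  nickel superalloy: E = 206.7 GPa, ρ = 8410 kg/m³
  titanium alloy: E = 107.7 GPa, ρ = 4540 kg/m³
  GFRP laminate: M = 1.79×10⁻³
  epoxy: M = 1.33×10⁻³
  concrete: M = 1.29×10⁻³
  nylon: M = 1.15×10⁻³
  titanium alloy: M = 1.05×10⁻³
  nickel superalloy: M = 0.703×10⁻³
Highest index: GFRP laminate.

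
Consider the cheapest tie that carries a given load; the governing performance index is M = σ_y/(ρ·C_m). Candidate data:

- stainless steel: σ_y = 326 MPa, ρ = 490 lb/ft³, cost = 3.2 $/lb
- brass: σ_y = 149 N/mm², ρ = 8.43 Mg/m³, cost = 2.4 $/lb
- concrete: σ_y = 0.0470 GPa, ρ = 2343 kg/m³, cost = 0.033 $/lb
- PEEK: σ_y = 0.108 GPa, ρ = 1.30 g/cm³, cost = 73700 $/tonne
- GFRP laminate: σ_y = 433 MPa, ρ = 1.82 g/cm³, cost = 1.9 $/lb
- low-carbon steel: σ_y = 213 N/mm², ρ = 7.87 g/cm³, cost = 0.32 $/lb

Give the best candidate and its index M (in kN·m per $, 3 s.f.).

Putting every candidate on a common basis:
  stainless steel: σ_y = 326.0 MPa, ρ = 7849 kg/m³, cost = 7.055 $/kg
  brass: σ_y = 149.0 MPa, ρ = 8430 kg/m³, cost = 5.291 $/kg
  concrete: σ_y = 47.00 MPa, ρ = 2343 kg/m³, cost = 0.07275 $/kg
  PEEK: σ_y = 108.0 MPa, ρ = 1300 kg/m³, cost = 73.70 $/kg
  GFRP laminate: σ_y = 433.0 MPa, ρ = 1820 kg/m³, cost = 4.189 $/kg
  low-carbon steel: σ_y = 213.0 MPa, ρ = 7870 kg/m³, cost = 0.7055 $/kg
  concrete: M = 276 kN·m per $
  GFRP laminate: M = 56.8 kN·m per $
  low-carbon steel: M = 38.4 kN·m per $
  stainless steel: M = 5.89 kN·m per $
  brass: M = 3.34 kN·m per $
  PEEK: M = 1.13 kN·m per $
Highest index: concrete.

concrete, M = 276 kN·m per $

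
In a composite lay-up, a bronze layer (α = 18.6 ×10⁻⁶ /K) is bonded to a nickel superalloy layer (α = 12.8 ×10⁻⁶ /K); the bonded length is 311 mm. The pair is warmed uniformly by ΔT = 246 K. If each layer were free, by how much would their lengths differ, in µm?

444 µm

Δα = |18.6 − 12.8|×10⁻⁶/K = 5.80×10⁻⁶/K.
ΔL_mismatch = Δα·L·ΔT = 5.80×10⁻⁶ × 311.0 mm × 246.0 K = 444 µm.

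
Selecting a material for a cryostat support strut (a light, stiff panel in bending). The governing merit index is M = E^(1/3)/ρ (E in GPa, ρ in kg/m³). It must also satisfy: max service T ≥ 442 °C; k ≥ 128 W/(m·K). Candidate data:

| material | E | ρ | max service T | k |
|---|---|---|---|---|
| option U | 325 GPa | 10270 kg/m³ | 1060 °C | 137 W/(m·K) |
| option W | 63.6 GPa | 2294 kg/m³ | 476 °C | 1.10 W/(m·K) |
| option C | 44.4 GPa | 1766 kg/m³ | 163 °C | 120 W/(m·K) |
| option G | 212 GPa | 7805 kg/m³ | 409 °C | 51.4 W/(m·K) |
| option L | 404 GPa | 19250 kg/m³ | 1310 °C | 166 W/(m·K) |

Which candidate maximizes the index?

Screen on constraints: max service T ≥ 442 °C; k ≥ 128 W/(m·K). Survivors: option U, option L.
Computing M directly (units already consistent):
  option U: M = 0.669×10⁻³
  option L: M = 0.384×10⁻³
Highest index: option U.

option U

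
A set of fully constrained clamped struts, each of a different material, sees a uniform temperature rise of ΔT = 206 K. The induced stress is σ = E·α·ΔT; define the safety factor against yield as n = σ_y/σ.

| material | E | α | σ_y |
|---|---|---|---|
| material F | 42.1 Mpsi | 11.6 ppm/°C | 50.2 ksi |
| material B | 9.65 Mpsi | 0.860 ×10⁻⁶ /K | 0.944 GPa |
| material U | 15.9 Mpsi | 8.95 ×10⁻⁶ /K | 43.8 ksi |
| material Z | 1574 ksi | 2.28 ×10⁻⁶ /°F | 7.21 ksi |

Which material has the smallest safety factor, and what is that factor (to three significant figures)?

material F, n = 0.499

In consistent units (E in GPa, α in ×10⁻⁶/K, σ_y in MPa):
  material F: E = 290.3, α = 11.6, σ_y = 346.1 → σ = 694 MPa, n = 0.499
  material B: E = 66.53, α = 0.860, σ_y = 944.0 → σ = 11.8 MPa, n = 80.1
  material U: E = 109.6, α = 8.95, σ_y = 302.0 → σ = 202 MPa, n = 1.49
  material Z: E = 10.85, α = 4.10, σ_y = 49.71 → σ = 9.17 MPa, n = 5.42
Material F has the lowest safety factor, n = 0.499.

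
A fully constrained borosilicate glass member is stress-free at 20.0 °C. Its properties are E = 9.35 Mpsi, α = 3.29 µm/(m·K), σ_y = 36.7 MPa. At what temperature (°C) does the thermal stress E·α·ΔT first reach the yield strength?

193 °C

E = 9.35 Mpsi = 64.47 GPa.
E·α·ΔT = 36.70 MPa ⇒ ΔT = 36.70 / (64.47×10³ × 3.29×10⁻⁶) = 173.0 K.
T = 20.0 + 173.0 = 193.0 °C.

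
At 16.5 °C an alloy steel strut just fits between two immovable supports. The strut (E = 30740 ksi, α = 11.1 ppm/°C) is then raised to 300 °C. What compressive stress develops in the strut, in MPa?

667 MPa

E = 30740 ksi = 211.9 GPa.
ΔT = 283.5 K. Constrained thermal stress σ = E·α·ΔT = 211.9×10³ MPa × 11.1×10⁻⁶ × 283.5 = 667 MPa (compressive).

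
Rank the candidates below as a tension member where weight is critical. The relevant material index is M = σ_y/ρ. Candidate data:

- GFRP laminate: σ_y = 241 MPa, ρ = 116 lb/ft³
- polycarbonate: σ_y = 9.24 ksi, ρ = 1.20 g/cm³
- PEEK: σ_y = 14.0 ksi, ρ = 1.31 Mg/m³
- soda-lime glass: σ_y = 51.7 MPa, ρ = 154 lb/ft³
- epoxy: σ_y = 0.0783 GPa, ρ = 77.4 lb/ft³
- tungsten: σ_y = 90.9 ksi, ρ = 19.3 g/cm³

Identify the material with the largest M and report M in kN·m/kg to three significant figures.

In SI units:
  GFRP laminate: σ_y = 241.0 MPa, ρ = 1858 kg/m³
  polycarbonate: σ_y = 63.71 MPa, ρ = 1200 kg/m³
  PEEK: σ_y = 96.53 MPa, ρ = 1310 kg/m³
  soda-lime glass: σ_y = 51.70 MPa, ρ = 2467 kg/m³
  epoxy: σ_y = 78.30 MPa, ρ = 1240 kg/m³
  tungsten: σ_y = 626.7 MPa, ρ = 19300 kg/m³
  GFRP laminate: M = 130 kN·m/kg
  PEEK: M = 73.7 kN·m/kg
  epoxy: M = 63.2 kN·m/kg
  polycarbonate: M = 53.1 kN·m/kg
  tungsten: M = 32.5 kN·m/kg
  soda-lime glass: M = 21.0 kN·m/kg
GFRP laminate has the largest M.

GFRP laminate, M = 130 kN·m/kg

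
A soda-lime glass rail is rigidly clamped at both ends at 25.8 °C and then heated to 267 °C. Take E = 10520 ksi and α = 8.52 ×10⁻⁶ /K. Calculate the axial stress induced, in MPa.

E = 10520 ksi = 72.53 GPa.
ΔT = 241.2 K. Constrained thermal stress σ = E·α·ΔT = 72.53×10³ MPa × 8.52×10⁻⁶ × 241.2 = 149 MPa (compressive).

149 MPa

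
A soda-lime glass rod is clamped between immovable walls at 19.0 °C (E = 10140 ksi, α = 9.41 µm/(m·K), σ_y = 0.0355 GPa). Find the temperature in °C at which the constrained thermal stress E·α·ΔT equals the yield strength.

E = 10140 ksi = 69.91 GPa.
σ_y = 0.0355 GPa = 35.50 MPa.
E·α·ΔT = 35.50 MPa ⇒ ΔT = 35.50 / (69.91×10³ × 9.41×10⁻⁶) = 53.96 K.
T = 19.0 + 53.96 = 72.96 °C.

73.0 °C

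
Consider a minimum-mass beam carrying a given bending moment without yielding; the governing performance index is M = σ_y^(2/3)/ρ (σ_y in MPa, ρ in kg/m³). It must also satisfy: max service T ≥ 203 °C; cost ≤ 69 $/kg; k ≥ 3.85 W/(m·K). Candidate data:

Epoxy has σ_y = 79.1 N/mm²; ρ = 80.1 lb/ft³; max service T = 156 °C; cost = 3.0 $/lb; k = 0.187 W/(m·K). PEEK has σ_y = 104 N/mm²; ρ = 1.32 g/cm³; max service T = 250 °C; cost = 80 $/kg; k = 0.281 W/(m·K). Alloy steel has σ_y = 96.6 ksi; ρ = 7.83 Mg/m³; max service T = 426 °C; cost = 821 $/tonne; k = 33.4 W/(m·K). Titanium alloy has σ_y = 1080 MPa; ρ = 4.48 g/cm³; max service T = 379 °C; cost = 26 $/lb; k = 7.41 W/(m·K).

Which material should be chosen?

Screen on constraints: max service T ≥ 203 °C; cost ≤ 69 $/kg; k ≥ 3.85 W/(m·K). Survivors: alloy steel, titanium alloy.
Putting every candidate on a common basis:
  alloy steel: σ_y = 666.0 MPa, ρ = 7830 kg/m³
  titanium alloy: σ_y = 1080 MPa, ρ = 4480 kg/m³
  titanium alloy: M = 23.5×10⁻³
  alloy steel: M = 9.74×10⁻³
Highest index: titanium alloy.

titanium alloy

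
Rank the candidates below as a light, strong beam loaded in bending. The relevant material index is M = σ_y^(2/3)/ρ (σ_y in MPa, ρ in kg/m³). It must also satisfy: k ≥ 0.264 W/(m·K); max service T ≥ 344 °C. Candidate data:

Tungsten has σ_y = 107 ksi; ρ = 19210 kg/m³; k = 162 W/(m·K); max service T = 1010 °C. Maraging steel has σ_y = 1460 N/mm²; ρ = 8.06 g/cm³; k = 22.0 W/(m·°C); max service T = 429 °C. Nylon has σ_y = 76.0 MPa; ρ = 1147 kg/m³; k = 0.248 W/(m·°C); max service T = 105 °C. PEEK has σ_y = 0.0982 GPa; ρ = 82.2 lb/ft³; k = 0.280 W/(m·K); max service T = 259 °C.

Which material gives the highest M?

Screen on constraints: k ≥ 0.264 W/(m·K); max service T ≥ 344 °C. Survivors: tungsten, maraging steel.
After converting to SI:
  tungsten: σ_y = 737.7 MPa, ρ = 19210 kg/m³
  maraging steel: σ_y = 1460 MPa, ρ = 8060 kg/m³
  maraging steel: M = 16.0×10⁻³
  tungsten: M = 4.25×10⁻³
The maximum is for maraging steel.

maraging steel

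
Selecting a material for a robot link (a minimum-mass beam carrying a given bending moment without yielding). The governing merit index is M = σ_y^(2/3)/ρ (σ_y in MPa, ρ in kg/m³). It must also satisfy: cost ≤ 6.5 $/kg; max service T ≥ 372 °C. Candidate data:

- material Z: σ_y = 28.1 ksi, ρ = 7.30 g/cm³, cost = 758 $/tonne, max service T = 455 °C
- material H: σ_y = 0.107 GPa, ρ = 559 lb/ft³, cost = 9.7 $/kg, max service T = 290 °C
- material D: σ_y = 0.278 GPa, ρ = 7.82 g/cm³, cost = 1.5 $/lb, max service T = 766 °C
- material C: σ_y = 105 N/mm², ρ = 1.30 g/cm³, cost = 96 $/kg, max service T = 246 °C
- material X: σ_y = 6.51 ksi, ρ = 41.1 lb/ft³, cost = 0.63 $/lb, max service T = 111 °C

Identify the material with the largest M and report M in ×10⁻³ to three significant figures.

material D, M = 5.45×10⁻³

Screen on constraints: cost ≤ 6.5 $/kg; max service T ≥ 372 °C. Survivors: material Z, material D.
Convert each candidate to consistent units, then evaluate M:
  material Z: σ_y = 193.7 MPa, ρ = 7300 kg/m³
  material D: σ_y = 278.0 MPa, ρ = 7820 kg/m³
  material D: M = 5.45×10⁻³
  material Z: M = 4.59×10⁻³
Material D ranks first.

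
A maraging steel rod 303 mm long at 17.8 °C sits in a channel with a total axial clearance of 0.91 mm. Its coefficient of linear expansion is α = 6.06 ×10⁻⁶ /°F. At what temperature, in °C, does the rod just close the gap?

293 °C

α = 6.06×10⁻⁶/°F × 9/5 = 10.9×10⁻⁶/K.
α·L₀·ΔT = 0.91 mm ⇒ ΔT = 0.91 / (10.9×10⁻⁶ × 303.0) = 275.3 K.
T = 17.8 + 275.3 = 293.1 °C.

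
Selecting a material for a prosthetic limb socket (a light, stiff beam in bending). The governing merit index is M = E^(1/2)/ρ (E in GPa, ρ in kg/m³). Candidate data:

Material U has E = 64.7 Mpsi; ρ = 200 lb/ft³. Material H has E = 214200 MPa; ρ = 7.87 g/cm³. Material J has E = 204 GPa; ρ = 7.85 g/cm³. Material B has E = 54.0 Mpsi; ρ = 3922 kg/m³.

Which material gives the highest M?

Normalizing units and computing the index:
  material U: E = 446.1 GPa, ρ = 3204 kg/m³
  material H: E = 214.2 GPa, ρ = 7870 kg/m³
  material J: E = 204.0 GPa, ρ = 7850 kg/m³
  material B: E = 372.3 GPa, ρ = 3922 kg/m³
  material U: M = 6.59×10⁻³
  material B: M = 4.92×10⁻³
  material H: M = 1.86×10⁻³
  material J: M = 1.82×10⁻³
Material U ranks first.

material U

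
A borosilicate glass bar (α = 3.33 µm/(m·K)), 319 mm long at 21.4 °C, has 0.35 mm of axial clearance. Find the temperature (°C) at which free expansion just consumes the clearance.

351 °C

α·L₀·ΔT = 0.35 mm ⇒ ΔT = 0.35 / (3.33×10⁻⁶ × 319.0) = 329.5 K.
T = 21.4 + 329.5 = 350.9 °C.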